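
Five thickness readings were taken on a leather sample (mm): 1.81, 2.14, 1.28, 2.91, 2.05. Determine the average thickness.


2.04 mm


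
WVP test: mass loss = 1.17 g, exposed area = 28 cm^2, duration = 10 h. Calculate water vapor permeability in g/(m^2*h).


41.79 g/(m^2*h)

WVP = mass_loss / (area x time) x 10000
WVP = 1.17 / (28 x 10) x 10000
WVP = 1.17 / 280 x 10000 = 41.79 g/(m^2*h)


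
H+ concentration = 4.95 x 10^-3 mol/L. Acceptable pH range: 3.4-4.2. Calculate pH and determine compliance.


pH = 2.31
Compliant: No

pH = -log10(4.95 x 10^-3) = 2.31
Range: 3.4 to 4.2
Compliant: No


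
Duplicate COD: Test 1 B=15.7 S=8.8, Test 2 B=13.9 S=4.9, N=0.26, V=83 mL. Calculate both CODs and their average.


COD1 = 172.9 mg/L
COD2 = 225.5 mg/L
Average = 199.2 mg/L


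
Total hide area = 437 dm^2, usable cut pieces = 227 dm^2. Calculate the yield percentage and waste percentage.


Yield = 51.9%
Waste = 48.1%

Yield = 227 / 437 x 100 = 51.9%
Waste = 437 - 227 = 210 dm^2
Waste% = 100 - 51.9 = 48.1%


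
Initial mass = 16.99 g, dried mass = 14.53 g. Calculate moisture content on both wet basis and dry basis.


Moisture lost = 16.99 - 14.53 = 2.46 g
Wet basis MC = 2.46 / 16.99 x 100 = 14.5%
Dry basis MC = 2.46 / 14.53 x 100 = 16.9%


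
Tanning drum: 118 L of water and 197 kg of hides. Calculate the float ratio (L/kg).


Float ratio = water / hide weight
Ratio = 118 / 197 = 0.6


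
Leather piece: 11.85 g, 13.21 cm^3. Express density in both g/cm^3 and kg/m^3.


Density = 11.85 / 13.21 = 0.897 g/cm^3
Convert: 0.897 x 1000 = 897 kg/m^3


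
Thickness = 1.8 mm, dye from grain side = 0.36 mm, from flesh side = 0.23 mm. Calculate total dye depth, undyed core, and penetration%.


Total dyed = 0.36 + 0.23 = 0.59 mm
Undyed core = 1.8 - 0.59 = 1.21 mm
Penetration = 0.59 / 1.8 x 100 = 32.8%


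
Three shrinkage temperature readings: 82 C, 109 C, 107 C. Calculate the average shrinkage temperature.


Average = (82 + 109 + 107) / 3
Average = 298 / 3 = 99.3 C


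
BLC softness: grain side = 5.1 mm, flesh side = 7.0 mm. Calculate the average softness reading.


6.05 mm

Average = (5.1 + 7.0) / 2
Average = 6.05 mm


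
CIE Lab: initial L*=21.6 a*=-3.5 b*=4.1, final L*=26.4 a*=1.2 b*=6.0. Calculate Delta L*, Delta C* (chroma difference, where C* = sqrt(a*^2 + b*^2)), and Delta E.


Delta L* = 4.8
Delta C* = 0.73
Delta E = 6.98

Delta L* = 26.4 - 21.6 = 4.8
C1* = sqrt((-3.5)^2 + (4.1)^2) = 5.391
C2* = sqrt((1.2)^2 + (6.0)^2) = 6.119
Delta C* = 6.119 - 5.391 = 0.73
Delta E = sqrt((4.8)^2 + (4.7)^2 + (1.9)^2) = 6.98


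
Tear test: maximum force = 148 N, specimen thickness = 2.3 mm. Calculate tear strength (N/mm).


Tear strength = force / thickness
Tear = 148 / 2.3 = 64.3 N/mm


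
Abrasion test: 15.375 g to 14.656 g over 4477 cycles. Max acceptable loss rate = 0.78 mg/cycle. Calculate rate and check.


Rate = 0.161 mg/cycle
Passes: Yes

Loss = 15.375 - 14.656 = 0.719 g
Rate = 0.719 g / 4477 cycles x 1000 = 0.161 mg/cycle
Max = 0.78 mg/cycle
Passes: Yes


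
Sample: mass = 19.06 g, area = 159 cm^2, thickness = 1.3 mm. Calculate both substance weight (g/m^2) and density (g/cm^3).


Substance weight = 1198.7 g/m^2
Density = 0.922 g/cm^3


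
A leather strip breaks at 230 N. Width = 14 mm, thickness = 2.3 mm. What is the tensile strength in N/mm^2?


Cross-sectional area = 14 x 2.3 = 32.2 mm^2
Tensile strength = 230 / 32.2 = 7.14 N/mm^2


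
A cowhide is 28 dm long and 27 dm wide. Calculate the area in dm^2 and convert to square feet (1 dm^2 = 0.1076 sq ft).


Area = 28 x 27 = 756 dm^2
Conversion: 756 x 0.1076 = 81.35 sq ft


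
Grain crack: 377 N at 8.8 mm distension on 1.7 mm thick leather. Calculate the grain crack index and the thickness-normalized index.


Crack index = 377 / 8.8 = 42.8 N/mm
Normalized = 42.8 / 1.7 = 25.2 N/mm per mm


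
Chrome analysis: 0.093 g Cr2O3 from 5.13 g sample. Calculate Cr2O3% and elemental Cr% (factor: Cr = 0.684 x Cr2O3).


Cr2O3% = 0.093 / 5.13 x 100 = 1.81%
Cr% = 1.81 x 0.684 = 1.24%


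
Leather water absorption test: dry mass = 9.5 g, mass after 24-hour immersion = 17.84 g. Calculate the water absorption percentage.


87.8%

Water absorbed = 17.84 - 9.5 = 8.34 g
WA% = 8.34 / 9.5 x 100 = 87.8%


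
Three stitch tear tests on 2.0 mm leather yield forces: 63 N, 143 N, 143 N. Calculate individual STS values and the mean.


STS1 = 31.5 N/mm
STS2 = 71.5 N/mm
STS3 = 71.5 N/mm
Mean = 58.2 N/mm


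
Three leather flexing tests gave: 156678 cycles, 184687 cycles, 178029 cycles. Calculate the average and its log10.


Average = (156678 + 184687 + 178029) / 3 = 173131 cycles
log10(173131) = 5.24


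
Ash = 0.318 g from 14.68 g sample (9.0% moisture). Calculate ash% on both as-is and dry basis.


As-is ash% = 0.318 / 14.68 x 100 = 2.17%
Dry mass = 14.68 x (100 - 9.0) / 100 = 13.3588 g
Dry-basis ash% = 0.318 / 13.3588 x 100 = 2.38%


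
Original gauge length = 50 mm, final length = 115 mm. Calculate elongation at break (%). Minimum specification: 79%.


Elongation = 130.0%
Meets spec: Yes


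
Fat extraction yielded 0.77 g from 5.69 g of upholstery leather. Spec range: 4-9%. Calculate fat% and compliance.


Fat% = 0.77 / 5.69 x 100 = 13.5%
Spec range: 4-9%
Compliant: No


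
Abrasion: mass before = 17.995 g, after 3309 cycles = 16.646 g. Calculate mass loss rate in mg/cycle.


Mass loss = 17.995 - 16.646 = 1.349 g
Rate = 1.349 / 3309 x 1000 = 0.408 mg/cycle


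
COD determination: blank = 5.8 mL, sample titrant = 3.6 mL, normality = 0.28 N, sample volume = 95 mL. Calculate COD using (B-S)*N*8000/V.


COD = (5.8 - 3.6) x 0.28 x 8000 / 95
COD = 2.2 x 0.28 x 8000 / 95
COD = 51.9 mg/L


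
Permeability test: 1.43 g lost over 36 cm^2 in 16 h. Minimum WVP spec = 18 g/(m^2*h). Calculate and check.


WVP = 24.83 g/(m^2*h)
Meets specification: Yes


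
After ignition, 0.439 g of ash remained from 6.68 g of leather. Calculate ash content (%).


Ash% = 0.439 / 6.68 x 100
Ash% = 6.57%


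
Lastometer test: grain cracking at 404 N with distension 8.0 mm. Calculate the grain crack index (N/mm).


Grain crack index = force / distension
Index = 404 / 8.0 = 50.5 N/mm


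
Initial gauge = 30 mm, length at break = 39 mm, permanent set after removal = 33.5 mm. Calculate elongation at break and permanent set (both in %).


Elongation at break = 30.0%
Permanent set = 11.7%

Elongation at break = (39 - 30) / 30 x 100 = 30.0%
Permanent set = (33.5 - 30) / 30 x 100 = 11.7%


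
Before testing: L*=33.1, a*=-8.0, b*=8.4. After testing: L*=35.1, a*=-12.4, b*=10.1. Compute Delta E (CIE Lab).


dL = 35.1 - 33.1 = 2.0
da = -12.4 - (-8.0) = -4.4
db = 10.1 - 8.4 = 1.7
dE = sqrt((2.0)^2 + (-4.4)^2 + (1.7)^2) = 5.12


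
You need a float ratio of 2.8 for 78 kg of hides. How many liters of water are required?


Water = hide weight x target ratio
Water = 78 x 2.8 = 218.4 L


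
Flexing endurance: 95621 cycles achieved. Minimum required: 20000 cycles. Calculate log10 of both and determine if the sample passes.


Achieved: log10 = 4.98
Required: log10 = 4.30
Passes: Yes

log10(95621) = 4.98
log10(20000) = 4.30
Passes: Yes


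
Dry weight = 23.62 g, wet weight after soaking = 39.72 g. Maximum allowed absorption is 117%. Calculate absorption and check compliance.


Absorption = 68.2%
Compliant: Yes


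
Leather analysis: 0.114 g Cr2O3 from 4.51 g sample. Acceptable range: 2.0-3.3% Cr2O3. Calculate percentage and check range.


Cr2O3 = 2.53%
Within range: Yes

Cr2O3% = 0.114 / 4.51 x 100 = 2.53%
Acceptable range: 2.0 to 3.3%
Within range: Yes


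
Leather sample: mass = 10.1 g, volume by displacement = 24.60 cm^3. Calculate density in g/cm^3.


Density = mass / volume
Density = 10.1 / 24.60 = 0.411 g/cm^3


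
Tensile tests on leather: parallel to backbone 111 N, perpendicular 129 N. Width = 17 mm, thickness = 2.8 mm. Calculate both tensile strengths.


Parallel = 2.33 N/mm^2
Perpendicular = 2.71 N/mm^2

Area = 17 x 2.8 = 47.6 mm^2
TS (parallel) = 111 / 47.6 = 2.33 N/mm^2
TS (perpendicular) = 129 / 47.6 = 2.71 N/mm^2


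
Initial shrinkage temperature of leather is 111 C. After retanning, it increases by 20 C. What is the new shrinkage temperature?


New Ts = 111 + 20 = 131 C


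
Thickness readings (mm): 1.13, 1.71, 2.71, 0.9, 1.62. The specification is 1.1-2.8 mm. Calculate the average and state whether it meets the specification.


Sum = 8.07
Average = 8.07 / 5 = 1.61 mm
Specification range: 1.1 to 2.8 mm
Within spec: Yes


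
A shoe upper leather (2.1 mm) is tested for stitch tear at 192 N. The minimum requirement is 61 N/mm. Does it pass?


STS = 192 / 2.1 = 91.4 N/mm
Minimum required: 61 N/mm
Passes: Yes


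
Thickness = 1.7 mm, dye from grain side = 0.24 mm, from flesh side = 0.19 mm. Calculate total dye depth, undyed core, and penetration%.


Total dyed = 0.43 mm
Undyed core = 1.27 mm
Penetration = 25.3%


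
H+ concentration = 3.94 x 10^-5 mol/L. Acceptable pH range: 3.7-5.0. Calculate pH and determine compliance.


pH = -log10(3.94 x 10^-5) = 4.40
Range: 3.7 to 5.0
Compliant: Yes


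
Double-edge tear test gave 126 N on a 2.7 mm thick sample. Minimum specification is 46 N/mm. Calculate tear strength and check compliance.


Tear strength = 46.7 N/mm
Compliant: Yes


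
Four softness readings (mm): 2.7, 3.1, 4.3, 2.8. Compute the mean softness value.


3.23 mm


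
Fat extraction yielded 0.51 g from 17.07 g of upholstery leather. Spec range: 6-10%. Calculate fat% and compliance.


Fat% = 0.51 / 17.07 x 100 = 3.0%
Spec range: 6-10%
Compliant: No


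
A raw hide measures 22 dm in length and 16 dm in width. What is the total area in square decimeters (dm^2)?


352 dm^2

Area = length x width
Area = 22 x 16 = 352 dm^2


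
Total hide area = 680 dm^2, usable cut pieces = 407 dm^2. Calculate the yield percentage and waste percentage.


Yield = 59.9%
Waste = 40.1%


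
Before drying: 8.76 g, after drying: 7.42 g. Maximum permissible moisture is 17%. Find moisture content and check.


Moisture content = 15.3%
Acceptable: Yes


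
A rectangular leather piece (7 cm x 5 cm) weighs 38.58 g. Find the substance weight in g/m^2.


Area = 7 x 5 = 35 cm^2
SW = 38.58 / 35 x 10000 = 11022.9 g/m^2


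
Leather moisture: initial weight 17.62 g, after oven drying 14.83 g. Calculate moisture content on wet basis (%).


15.8%

Moisture = 17.62 - 14.83 = 2.79 g
MC = 2.79 / 17.62 x 100 = 15.8%


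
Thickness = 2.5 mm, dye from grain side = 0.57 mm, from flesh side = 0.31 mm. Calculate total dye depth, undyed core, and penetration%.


Total dyed = 0.57 + 0.31 = 0.88 mm
Undyed core = 2.5 - 0.88 = 1.62 mm
Penetration = 0.88 / 2.5 x 100 = 35.2%


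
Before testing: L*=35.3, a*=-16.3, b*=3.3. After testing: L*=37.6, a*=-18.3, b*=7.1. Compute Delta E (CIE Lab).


dL = 37.6 - 35.3 = 2.3
da = -18.3 - (-16.3) = -2.0
db = 7.1 - 3.3 = 3.8
dE = sqrt((2.3)^2 + (-2.0)^2 + (3.8)^2) = 4.87


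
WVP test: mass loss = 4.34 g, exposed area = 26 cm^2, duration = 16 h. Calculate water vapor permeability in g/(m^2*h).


WVP = mass_loss / (area x time) x 10000
WVP = 4.34 / (26 x 16) x 10000
WVP = 4.34 / 416 x 10000 = 104.33 g/(m^2*h)


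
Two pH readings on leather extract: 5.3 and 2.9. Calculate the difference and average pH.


Difference = |5.3 - 2.9| = 2.4
Average = (5.3 + 2.9) / 2 = 4.10


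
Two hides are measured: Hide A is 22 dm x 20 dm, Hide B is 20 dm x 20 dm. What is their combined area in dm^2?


840 dm^2

Hide A area = 22 x 20 = 440 dm^2
Hide B area = 20 x 20 = 400 dm^2
Total = 440 + 400 = 840 dm^2


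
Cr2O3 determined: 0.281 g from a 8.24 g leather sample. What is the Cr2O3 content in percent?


Cr2O3% = 0.281 / 8.24 x 100
Cr2O3% = 3.41%


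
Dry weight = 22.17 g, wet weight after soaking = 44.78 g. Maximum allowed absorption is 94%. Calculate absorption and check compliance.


WA = (44.78 - 22.17) / 22.17 x 100 = 102.0%
Maximum allowed: 94%
Compliant: No


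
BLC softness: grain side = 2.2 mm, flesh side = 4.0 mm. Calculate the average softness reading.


3.10 mm

Average = (2.2 + 4.0) / 2
Average = 3.10 mm


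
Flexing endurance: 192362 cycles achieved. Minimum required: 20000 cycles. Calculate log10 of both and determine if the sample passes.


Achieved: log10 = 5.28
Required: log10 = 4.30
Passes: Yes

log10(192362) = 5.28
log10(20000) = 4.30
Passes: Yes


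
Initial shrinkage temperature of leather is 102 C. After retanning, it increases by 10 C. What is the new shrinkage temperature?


New Ts = 102 + 10 = 112 C


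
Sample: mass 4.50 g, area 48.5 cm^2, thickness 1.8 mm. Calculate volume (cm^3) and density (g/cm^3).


Volume = 8.730 cm^3
Density = 0.515 g/cm^3

Thickness in cm = 1.8 / 10 = 0.18 cm
Volume = 48.5 x 0.18 = 8.730 cm^3
Density = 4.50 / 8.730 = 0.515 g/cm^3


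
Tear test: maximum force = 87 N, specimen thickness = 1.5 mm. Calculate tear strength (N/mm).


58.0 N/mm


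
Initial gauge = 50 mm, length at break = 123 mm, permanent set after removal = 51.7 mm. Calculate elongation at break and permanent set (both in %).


Elongation at break = 146.0%
Permanent set = 3.4%

Elongation at break = (123 - 50) / 50 x 100 = 146.0%
Permanent set = (51.7 - 50) / 50 x 100 = 3.4%


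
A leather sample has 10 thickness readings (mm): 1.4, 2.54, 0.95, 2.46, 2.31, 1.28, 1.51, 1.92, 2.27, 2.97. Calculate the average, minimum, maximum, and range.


Sum = 19.61
Average = 19.61 / 10 = 1.96 mm
Minimum = 0.95 mm
Maximum = 2.97 mm
Range = 2.97 - 0.95 = 2.02 mm


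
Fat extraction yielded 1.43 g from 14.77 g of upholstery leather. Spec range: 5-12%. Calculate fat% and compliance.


Fat content = 9.7%
Compliant: Yes


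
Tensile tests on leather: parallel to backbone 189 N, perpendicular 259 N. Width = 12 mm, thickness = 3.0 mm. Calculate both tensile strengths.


Area = 12 x 3.0 = 36.0 mm^2
TS (parallel) = 189 / 36.0 = 5.25 N/mm^2
TS (perpendicular) = 259 / 36.0 = 7.19 N/mm^2


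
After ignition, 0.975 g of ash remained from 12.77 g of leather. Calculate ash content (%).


7.64%

Ash% = 0.975 / 12.77 x 100
Ash% = 7.64%


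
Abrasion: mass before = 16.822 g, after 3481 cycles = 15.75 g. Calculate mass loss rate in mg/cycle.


0.308 mg/cycle

Mass loss = 16.822 - 15.75 = 1.072 g
Rate = 1.072 / 3481 x 1000 = 0.308 mg/cycle


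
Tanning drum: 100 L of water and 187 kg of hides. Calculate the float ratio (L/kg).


0.5


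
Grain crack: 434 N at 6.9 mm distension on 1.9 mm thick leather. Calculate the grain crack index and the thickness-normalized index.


Crack index = 62.9 N/mm
Normalized index = 33.1 N/mm per mm


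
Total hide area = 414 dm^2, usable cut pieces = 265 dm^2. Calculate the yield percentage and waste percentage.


Yield = 265 / 414 x 100 = 64.0%
Waste = 414 - 265 = 149 dm^2
Waste% = 100 - 64.0 = 36.0%


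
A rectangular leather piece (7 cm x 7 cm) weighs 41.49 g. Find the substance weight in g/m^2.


Area = 7 x 7 = 49 cm^2
SW = 41.49 / 49 x 10000 = 8467.3 g/m^2


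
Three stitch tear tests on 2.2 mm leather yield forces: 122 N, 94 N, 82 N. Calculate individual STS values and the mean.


STS1 = 55.5 N/mm
STS2 = 42.7 N/mm
STS3 = 37.3 N/mm
Mean = 45.2 N/mm


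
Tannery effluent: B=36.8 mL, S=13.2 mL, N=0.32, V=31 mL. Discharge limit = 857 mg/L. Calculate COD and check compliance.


COD = (36.8 - 13.2) x 0.32 x 8000 / 31 = 1948.9 mg/L
Limit: 857 mg/L
Compliant: No


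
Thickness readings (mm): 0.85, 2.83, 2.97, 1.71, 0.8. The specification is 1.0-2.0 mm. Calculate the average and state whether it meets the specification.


Average = 1.83 mm
Within specification: Yes

Sum = 9.16
Average = 9.16 / 5 = 1.83 mm
Specification range: 1.0 to 2.0 mm
Within spec: Yes


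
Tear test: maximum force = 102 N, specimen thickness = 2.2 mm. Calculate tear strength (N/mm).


Tear strength = force / thickness
Tear = 102 / 2.2 = 46.4 N/mm


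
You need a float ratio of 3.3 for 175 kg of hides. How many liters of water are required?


577.5 L

Water = hide weight x target ratio
Water = 175 x 3.3 = 577.5 L


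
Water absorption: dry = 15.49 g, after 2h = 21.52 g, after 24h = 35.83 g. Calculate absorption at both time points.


WA (2h) = (21.52 - 15.49) / 15.49 x 100 = 38.9%
WA (24h) = (35.83 - 15.49) / 15.49 x 100 = 131.3%


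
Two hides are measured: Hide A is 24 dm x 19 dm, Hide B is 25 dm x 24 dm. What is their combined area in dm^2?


Hide A area = 24 x 19 = 456 dm^2
Hide B area = 25 x 24 = 600 dm^2
Total = 456 + 600 = 1056 dm^2


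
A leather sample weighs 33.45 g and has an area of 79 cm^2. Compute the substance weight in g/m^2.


Substance weight = mass / area x 10000
SW = 33.45 / 79 x 10000
SW = 4234.2 g/m^2


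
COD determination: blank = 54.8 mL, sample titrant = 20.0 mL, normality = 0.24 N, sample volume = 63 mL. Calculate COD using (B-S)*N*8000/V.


COD = (54.8 - 20.0) x 0.24 x 8000 / 63
COD = 34.8 x 0.24 x 8000 / 63
COD = 1060.6 mg/L


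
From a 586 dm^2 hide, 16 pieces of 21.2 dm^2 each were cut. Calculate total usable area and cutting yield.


Usable area = 339.2 dm^2
Yield = 57.9%


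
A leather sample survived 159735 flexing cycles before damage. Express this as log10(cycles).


5.20

log10(159735) = 5.20


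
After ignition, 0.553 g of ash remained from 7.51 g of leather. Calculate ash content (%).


7.36%

Ash% = 0.553 / 7.51 x 100
Ash% = 7.36%


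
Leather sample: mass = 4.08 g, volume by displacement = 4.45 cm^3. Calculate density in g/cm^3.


Density = mass / volume
Density = 4.08 / 4.45 = 0.917 g/cm^3


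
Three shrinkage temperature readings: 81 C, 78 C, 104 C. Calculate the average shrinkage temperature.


87.7 C


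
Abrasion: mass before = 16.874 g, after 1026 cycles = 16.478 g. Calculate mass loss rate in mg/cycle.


0.386 mg/cycle


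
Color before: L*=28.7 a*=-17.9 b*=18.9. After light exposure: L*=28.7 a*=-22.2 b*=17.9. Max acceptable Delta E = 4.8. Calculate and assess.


Delta E = 4.41
Passes: Yes


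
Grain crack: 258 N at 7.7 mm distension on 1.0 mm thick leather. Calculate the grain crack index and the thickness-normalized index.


Crack index = 258 / 7.7 = 33.5 N/mm
Normalized = 33.5 / 1.0 = 33.5 N/mm per mm


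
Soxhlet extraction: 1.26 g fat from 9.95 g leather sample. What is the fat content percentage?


Fat content = 1.26 / 9.95 x 100
Fat = 12.7%


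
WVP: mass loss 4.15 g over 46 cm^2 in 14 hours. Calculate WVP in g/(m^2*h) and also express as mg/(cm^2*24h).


WVP = 4.15 / (46 x 14) x 10000 = 64.44 g/(m^2*h)
Mass loss in mg = 4.15 x 1000 = 4150 mg
Per cm^2 per 24h in mg: 4150 x 24 / (46 x 14) = 99600 / 644 = 154.66 mg/(cm^2*24h)


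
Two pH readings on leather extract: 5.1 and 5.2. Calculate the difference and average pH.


Difference = |5.1 - 5.2| = 0.1
Average = (5.1 + 5.2) / 2 = 5.15


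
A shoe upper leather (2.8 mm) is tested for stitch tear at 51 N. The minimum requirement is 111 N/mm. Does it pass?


STS = 51 / 2.8 = 18.2 N/mm
Minimum required: 111 N/mm
Passes: No


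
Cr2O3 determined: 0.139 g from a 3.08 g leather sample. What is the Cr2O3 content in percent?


4.51%


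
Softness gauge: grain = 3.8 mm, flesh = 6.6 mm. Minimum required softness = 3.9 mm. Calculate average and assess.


Average = (3.8 + 6.6) / 2 = 5.20 mm
Minimum = 3.9 mm
Meets requirement: Yes


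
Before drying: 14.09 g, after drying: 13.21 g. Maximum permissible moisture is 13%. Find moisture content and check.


Moisture content = 6.2%
Acceptable: Yes

MC = (14.09 - 13.21) / 14.09 x 100 = 6.2%
Maximum: 13%
Acceptable: Yes


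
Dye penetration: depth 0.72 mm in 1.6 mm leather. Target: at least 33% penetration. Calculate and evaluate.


Penetration = 45.0%
Meets target: Yes


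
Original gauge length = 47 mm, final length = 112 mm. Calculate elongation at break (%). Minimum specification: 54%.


Elongation = 138.3%
Meets spec: Yes

Extension = 112 - 47 = 65 mm
Elongation = 65 / 47 x 100 = 138.3%
Minimum required: 54%
Meets specification: Yes


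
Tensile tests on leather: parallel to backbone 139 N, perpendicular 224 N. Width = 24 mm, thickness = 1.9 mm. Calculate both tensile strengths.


Parallel = 3.05 N/mm^2
Perpendicular = 4.91 N/mm^2


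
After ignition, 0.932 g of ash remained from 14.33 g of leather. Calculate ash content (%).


6.50%

Ash% = 0.932 / 14.33 x 100
Ash% = 6.50%


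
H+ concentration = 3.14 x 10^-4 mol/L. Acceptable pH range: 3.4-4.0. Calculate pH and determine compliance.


pH = 3.50
Compliant: Yes

pH = -log10(3.14 x 10^-4) = 3.50
Range: 3.4 to 4.0
Compliant: Yes


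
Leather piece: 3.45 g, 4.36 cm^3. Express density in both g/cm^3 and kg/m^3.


0.791 g/cm^3
791 kg/m^3


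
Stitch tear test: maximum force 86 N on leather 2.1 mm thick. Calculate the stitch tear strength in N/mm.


41.0 N/mm


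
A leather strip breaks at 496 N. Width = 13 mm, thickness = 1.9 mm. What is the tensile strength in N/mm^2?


Cross-sectional area = 13 x 1.9 = 24.7 mm^2
Tensile strength = 496 / 24.7 = 20.08 N/mm^2


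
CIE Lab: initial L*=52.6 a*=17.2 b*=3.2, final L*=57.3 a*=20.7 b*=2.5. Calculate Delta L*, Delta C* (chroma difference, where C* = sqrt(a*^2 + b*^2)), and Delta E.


Delta L* = 4.7
Delta C* = 3.36
Delta E = 5.90


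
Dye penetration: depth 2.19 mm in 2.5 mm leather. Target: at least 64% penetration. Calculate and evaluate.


Penetration = 87.6%
Meets target: Yes


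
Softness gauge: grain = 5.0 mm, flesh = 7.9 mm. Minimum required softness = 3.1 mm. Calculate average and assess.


Average = (5.0 + 7.9) / 2 = 6.45 mm
Minimum = 3.1 mm
Meets requirement: Yes


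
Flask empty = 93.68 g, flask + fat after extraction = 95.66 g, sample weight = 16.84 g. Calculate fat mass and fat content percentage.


Fat mass = 1.98 g
Fat content = 11.8%


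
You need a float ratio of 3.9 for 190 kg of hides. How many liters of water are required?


Water = hide weight x target ratio
Water = 190 x 3.9 = 741.0 L


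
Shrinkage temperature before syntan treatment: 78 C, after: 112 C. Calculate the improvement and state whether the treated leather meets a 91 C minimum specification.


Improvement = 34 C
Meets 91 C spec: Yes

Improvement = 112 - 78 = 34 C
Spec check: 112 C >= 91 C? Yes


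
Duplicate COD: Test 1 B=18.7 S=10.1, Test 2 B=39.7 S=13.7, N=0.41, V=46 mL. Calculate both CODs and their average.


COD1 = (18.7 - 10.1) x 0.41 x 8000 / 46 = 613.2 mg/L
COD2 = (39.7 - 13.7) x 0.41 x 8000 / 46 = 1853.9 mg/L
Average = (613.2 + 1853.9) / 2 = 1233.6 mg/L


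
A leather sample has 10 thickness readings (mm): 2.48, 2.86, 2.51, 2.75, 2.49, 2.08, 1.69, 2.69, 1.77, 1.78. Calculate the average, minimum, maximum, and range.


Average = 2.31 mm
Min = 1.69 mm
Max = 2.86 mm
Range = 1.17 mm


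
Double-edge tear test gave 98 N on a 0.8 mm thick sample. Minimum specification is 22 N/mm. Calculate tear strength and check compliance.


Tear strength = 122.5 N/mm
Compliant: Yes

Tear strength = 98 / 0.8 = 122.5 N/mm
Required minimum = 22 N/mm
Compliant: Yes


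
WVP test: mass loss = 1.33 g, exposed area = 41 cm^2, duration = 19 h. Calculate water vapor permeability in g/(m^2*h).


WVP = mass_loss / (area x time) x 10000
WVP = 1.33 / (41 x 19) x 10000
WVP = 1.33 / 779 x 10000 = 17.07 g/(m^2*h)


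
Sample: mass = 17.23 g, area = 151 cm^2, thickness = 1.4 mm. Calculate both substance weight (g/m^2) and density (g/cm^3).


Substance weight = 1141.1 g/m^2
Density = 0.815 g/cm^3


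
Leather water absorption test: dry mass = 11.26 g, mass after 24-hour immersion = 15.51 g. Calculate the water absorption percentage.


37.7%


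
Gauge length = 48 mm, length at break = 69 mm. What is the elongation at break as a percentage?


Extension = 69 - 48 = 21 mm
Elongation = 21 / 48 x 100 = 43.8%


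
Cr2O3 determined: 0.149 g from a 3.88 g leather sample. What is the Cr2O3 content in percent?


3.84%

Cr2O3% = 0.149 / 3.88 x 100
Cr2O3% = 3.84%


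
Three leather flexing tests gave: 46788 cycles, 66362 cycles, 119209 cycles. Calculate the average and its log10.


Average = 77453 cycles
log10 = 4.89


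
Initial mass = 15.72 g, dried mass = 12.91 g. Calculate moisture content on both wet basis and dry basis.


Wet basis = 17.9%
Dry basis = 21.8%

Moisture lost = 15.72 - 12.91 = 2.81 g
Wet basis MC = 2.81 / 15.72 x 100 = 17.9%
Dry basis MC = 2.81 / 12.91 x 100 = 21.8%


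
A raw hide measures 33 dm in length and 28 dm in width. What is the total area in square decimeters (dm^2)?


924 dm^2

Area = length x width
Area = 33 x 28 = 924 dm^2


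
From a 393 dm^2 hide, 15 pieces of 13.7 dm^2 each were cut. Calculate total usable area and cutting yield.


Usable area = 205.5 dm^2
Yield = 52.3%

Total usable = 15 x 13.7 = 205.5 dm^2
Yield = 205.5 / 393 x 100 = 52.3%


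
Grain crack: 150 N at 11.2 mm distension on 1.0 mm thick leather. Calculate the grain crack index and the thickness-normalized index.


Crack index = 13.4 N/mm
Normalized index = 13.4 N/mm per mm

Crack index = 150 / 11.2 = 13.4 N/mm
Normalized = 13.4 / 1.0 = 13.4 N/mm per mm


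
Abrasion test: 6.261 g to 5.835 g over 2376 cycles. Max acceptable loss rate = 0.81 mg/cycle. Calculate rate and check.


Rate = 0.179 mg/cycle
Passes: Yes


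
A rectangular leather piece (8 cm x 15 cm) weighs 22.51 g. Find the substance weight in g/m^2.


Area = 8 x 15 = 120 cm^2
SW = 22.51 / 120 x 10000 = 1875.8 g/m^2


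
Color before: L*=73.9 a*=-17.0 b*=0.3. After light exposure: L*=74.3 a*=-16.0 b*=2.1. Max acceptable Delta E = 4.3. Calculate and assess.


dL = 0.4, da = 1.0, db = 1.8
dE = sqrt((0.4)^2 + (1.0)^2 + (1.8)^2) = 2.10
Max = 4.3
Passes: Yes


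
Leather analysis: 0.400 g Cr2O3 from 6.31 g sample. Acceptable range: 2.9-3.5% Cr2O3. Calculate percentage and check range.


Cr2O3% = 0.400 / 6.31 x 100 = 6.34%
Acceptable range: 2.9 to 3.5%
Within range: No


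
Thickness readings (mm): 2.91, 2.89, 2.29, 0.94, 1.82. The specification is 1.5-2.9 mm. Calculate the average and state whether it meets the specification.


Average = 2.17 mm
Within specification: Yes


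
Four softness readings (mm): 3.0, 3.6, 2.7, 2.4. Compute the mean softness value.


2.93 mm

Sum = 3.0 + 3.6 + 2.7 + 2.4
Mean = 11.7 / 4 = 2.93 mm


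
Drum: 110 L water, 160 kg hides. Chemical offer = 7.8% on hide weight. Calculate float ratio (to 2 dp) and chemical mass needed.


Float ratio = 110 / 160 = 0.69
Chemical = 160 x 7.8 / 100 = 12.48 kg


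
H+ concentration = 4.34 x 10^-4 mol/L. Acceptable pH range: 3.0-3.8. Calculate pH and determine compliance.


pH = 3.36
Compliant: Yes


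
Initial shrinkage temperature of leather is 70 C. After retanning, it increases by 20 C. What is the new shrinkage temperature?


90 C

New Ts = 70 + 20 = 90 C


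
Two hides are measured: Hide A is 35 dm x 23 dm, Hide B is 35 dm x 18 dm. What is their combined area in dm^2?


1435 dm^2

Hide A area = 35 x 23 = 805 dm^2
Hide B area = 35 x 18 = 630 dm^2
Total = 805 + 630 = 1435 dm^2


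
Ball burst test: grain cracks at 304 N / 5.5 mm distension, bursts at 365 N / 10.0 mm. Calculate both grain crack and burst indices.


Crack index = 55.3 N/mm
Burst index = 36.5 N/mm

Crack index = 304 / 5.5 = 55.3 N/mm
Burst index = 365 / 10.0 = 36.5 N/mm


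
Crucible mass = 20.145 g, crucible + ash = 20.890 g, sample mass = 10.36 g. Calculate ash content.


Ash mass = 20.890 - 20.145 = 0.745 g
Ash% = 0.745 / 10.36 x 100 = 7.19%


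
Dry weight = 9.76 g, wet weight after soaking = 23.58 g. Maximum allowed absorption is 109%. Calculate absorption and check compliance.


Absorption = 141.6%
Compliant: No


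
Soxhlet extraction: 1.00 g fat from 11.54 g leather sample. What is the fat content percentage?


8.7%

Fat content = 1.00 / 11.54 x 100
Fat = 8.7%


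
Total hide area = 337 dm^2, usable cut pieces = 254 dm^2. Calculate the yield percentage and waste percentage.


Yield = 75.4%
Waste = 24.6%


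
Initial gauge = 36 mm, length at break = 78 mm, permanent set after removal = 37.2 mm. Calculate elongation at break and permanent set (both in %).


Elongation at break = (78 - 36) / 36 x 100 = 116.7%
Permanent set = (37.2 - 36) / 36 x 100 = 3.3%


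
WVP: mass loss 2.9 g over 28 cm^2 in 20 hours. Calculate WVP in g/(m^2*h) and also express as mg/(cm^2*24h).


WVP = 51.79 g/(m^2*h)
Daily rate = 124.29 mg/(cm^2*24h)


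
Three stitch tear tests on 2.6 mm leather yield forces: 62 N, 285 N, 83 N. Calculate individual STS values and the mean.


STS1 = 62 / 2.6 = 23.8 N/mm
STS2 = 285 / 2.6 = 109.6 N/mm
STS3 = 83 / 2.6 = 31.9 N/mm
Mean = (23.8 + 109.6 + 31.9) / 3 = 55.1 N/mm


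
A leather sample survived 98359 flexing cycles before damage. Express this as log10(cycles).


log10(98359) = 4.99


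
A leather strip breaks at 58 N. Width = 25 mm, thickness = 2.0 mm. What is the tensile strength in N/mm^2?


1.16 N/mm^2


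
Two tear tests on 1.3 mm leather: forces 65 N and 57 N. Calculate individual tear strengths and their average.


Tear 1 = 65 / 1.3 = 50.0 N/mm
Tear 2 = 57 / 1.3 = 43.8 N/mm
Average = (50.0 + 43.8) / 2 = 46.9 N/mm


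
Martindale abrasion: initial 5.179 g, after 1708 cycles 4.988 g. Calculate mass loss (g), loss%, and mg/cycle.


Mass loss = 0.191 g
Loss = 3.69%
Rate = 0.112 mg/cycle

Loss = 5.179 - 4.988 = 0.191 g
Loss% = 0.191 / 5.179 x 100 = 3.69%
Rate = 0.191 / 1708 x 1000 = 0.112 mg/cycle


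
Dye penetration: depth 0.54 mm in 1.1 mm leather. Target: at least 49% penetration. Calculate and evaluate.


Penetration = 0.54 / 1.1 x 100 = 49.1%
Target: 49%
Meets target: Yes


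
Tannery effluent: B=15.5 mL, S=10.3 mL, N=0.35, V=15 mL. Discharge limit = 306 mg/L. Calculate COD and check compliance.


COD = 970.7 mg/L
Compliant: No

COD = (15.5 - 10.3) x 0.35 x 8000 / 15 = 970.7 mg/L
Limit: 306 mg/L
Compliant: No


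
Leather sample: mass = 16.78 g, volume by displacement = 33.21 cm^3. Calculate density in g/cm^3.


0.505 g/cm^3

Density = mass / volume
Density = 16.78 / 33.21 = 0.505 g/cm^3


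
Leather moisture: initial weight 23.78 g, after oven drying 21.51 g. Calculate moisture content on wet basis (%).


9.5%

Moisture = 23.78 - 21.51 = 2.27 g
MC = 2.27 / 23.78 x 100 = 9.5%


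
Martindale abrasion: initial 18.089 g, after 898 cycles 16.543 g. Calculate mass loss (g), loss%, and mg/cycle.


Mass loss = 1.546 g
Loss = 8.55%
Rate = 1.722 mg/cycle

Loss = 18.089 - 16.543 = 1.546 g
Loss% = 1.546 / 18.089 x 100 = 8.55%
Rate = 1.546 / 898 x 1000 = 1.722 mg/cycle


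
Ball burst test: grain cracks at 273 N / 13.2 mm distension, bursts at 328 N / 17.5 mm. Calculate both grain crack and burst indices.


Crack index = 273 / 13.2 = 20.7 N/mm
Burst index = 328 / 17.5 = 18.7 N/mm


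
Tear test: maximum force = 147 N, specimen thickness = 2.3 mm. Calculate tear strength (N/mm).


Tear strength = force / thickness
Tear = 147 / 2.3 = 63.9 N/mm


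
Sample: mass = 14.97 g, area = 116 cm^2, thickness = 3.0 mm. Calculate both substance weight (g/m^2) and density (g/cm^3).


SW = 14.97 / 116 x 10000 = 1290.5 g/m^2
Volume = 116 x 3.0 / 10 = 34.80 cm^3
Density = 14.97 / 34.80 = 0.430 g/cm^3


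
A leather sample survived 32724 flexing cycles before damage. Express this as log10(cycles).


log10(32724) = 4.51


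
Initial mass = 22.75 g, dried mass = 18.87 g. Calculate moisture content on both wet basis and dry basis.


Moisture lost = 22.75 - 18.87 = 3.88 g
Wet basis MC = 3.88 / 22.75 x 100 = 17.1%
Dry basis MC = 3.88 / 18.87 x 100 = 20.6%


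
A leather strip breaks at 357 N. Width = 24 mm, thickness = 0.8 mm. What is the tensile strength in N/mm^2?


18.59 N/mm^2


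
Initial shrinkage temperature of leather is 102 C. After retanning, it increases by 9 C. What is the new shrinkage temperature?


111 C

New Ts = 102 + 9 = 111 C


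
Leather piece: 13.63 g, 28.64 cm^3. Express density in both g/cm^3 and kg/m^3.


0.476 g/cm^3
476 kg/m^3


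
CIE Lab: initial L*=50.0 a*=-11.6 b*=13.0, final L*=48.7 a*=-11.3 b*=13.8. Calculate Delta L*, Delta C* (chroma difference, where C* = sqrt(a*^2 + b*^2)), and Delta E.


Delta L* = 48.7 - 50.0 = -1.3
C1* = sqrt((-11.6)^2 + (13.0)^2) = 17.423
C2* = sqrt((-11.3)^2 + (13.8)^2) = 17.836
Delta C* = 17.836 - 17.423 = 0.41
Delta E = sqrt((-1.3)^2 + (0.3)^2 + (0.8)^2) = 1.56


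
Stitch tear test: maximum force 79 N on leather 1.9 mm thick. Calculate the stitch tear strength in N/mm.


41.6 N/mm

Stitch tear strength = force / thickness
STS = 79 / 1.9 = 41.6 N/mm


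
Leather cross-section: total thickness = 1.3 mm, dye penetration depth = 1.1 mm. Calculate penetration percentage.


Penetration% = 1.1 / 1.3 x 100
Penetration = 84.6%


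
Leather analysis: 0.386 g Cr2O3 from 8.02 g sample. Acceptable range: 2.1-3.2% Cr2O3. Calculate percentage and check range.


Cr2O3 = 4.81%
Within range: No


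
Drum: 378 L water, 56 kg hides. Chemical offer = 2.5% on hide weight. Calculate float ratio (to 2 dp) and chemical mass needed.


Float ratio = 378 / 56 = 6.75
Chemical = 56 x 2.5 / 100 = 1.4 kg


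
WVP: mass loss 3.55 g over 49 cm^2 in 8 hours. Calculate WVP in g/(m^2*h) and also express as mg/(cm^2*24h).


WVP = 3.55 / (49 x 8) x 10000 = 90.56 g/(m^2*h)
Mass loss in mg = 3.55 x 1000 = 3550 mg
Per cm^2 per 24h in mg: 3550 x 24 / (49 x 8) = 85200 / 392 = 217.35 mg/(cm^2*24h)


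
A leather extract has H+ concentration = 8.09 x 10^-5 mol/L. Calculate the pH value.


pH = -log10[H+]
pH = -log10(8.09 x 10^-5) = 4.09


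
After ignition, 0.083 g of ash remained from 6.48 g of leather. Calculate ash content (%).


1.28%

Ash% = 0.083 / 6.48 x 100
Ash% = 1.28%


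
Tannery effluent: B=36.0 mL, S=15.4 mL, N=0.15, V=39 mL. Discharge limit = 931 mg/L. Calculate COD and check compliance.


COD = (36.0 - 15.4) x 0.15 x 8000 / 39 = 633.8 mg/L
Limit: 931 mg/L
Compliant: Yes


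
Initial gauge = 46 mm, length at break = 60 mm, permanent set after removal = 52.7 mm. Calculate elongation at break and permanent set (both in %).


Elongation at break = (60 - 46) / 46 x 100 = 30.4%
Permanent set = (52.7 - 46) / 46 x 100 = 14.6%


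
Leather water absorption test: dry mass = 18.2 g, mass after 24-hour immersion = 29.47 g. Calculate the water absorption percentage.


Water absorbed = 29.47 - 18.2 = 11.27 g
WA% = 11.27 / 18.2 x 100 = 61.9%


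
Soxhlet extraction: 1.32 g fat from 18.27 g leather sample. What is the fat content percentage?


Fat content = 1.32 / 18.27 x 100
Fat = 7.2%


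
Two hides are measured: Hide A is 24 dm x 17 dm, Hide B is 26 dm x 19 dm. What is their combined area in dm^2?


902 dm^2

Hide A area = 24 x 17 = 408 dm^2
Hide B area = 26 x 19 = 494 dm^2
Total = 408 + 494 = 902 dm^2


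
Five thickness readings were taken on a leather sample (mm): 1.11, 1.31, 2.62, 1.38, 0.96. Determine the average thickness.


Sum = 1.11 + 1.31 + 2.62 + 1.38 + 0.96 = 7.38
Average = 7.38 / 5 = 1.48 mm


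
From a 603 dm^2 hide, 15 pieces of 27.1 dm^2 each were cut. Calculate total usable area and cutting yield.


Total usable = 15 x 27.1 = 406.5 dm^2
Yield = 406.5 / 603 x 100 = 67.4%


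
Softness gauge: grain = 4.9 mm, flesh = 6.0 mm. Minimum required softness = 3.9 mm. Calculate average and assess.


Average softness = 5.45 mm
Meets requirement: Yes

Average = (4.9 + 6.0) / 2 = 5.45 mm
Minimum = 3.9 mm
Meets requirement: Yes


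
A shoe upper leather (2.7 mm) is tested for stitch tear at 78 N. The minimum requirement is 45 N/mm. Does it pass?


STS = 28.9 N/mm
Passes: No


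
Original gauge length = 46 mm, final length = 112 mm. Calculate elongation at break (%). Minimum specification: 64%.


Extension = 112 - 46 = 66 mm
Elongation = 66 / 46 x 100 = 143.5%
Minimum required: 64%
Meets specification: Yes


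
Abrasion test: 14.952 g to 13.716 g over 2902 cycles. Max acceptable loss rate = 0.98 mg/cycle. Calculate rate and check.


Rate = 0.426 mg/cycle
Passes: Yes

Loss = 14.952 - 13.716 = 1.236 g
Rate = 1.236 g / 2902 cycles x 1000 = 0.426 mg/cycle
Max = 0.98 mg/cycle
Passes: Yes


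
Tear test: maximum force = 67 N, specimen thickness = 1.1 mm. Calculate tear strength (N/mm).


60.9 N/mm


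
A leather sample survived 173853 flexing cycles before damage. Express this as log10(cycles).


log10(173853) = 5.24


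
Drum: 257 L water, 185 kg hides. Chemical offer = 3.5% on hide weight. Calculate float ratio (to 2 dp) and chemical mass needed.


Float ratio = 1.39
Chemical needed = 6.475 kg


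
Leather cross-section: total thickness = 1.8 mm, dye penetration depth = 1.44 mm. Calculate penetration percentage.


Penetration% = 1.44 / 1.8 x 100
Penetration = 80.0%


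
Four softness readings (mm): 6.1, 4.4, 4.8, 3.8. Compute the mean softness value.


Sum = 6.1 + 4.4 + 4.8 + 3.8
Mean = 19.1 / 4 = 4.78 mm


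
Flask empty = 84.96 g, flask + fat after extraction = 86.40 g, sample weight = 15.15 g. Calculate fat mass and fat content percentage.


Fat mass = 86.40 - 84.96 = 1.44 g
Fat% = 1.44 / 15.15 x 100 = 9.5%


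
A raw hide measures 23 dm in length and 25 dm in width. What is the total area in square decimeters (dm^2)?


Area = length x width
Area = 23 x 25 = 575 dm^2


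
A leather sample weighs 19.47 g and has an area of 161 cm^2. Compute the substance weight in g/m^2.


Substance weight = mass / area x 10000
SW = 19.47 / 161 x 10000
SW = 1209.3 g/m^2


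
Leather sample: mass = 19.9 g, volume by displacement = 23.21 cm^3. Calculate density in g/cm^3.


Density = mass / volume
Density = 19.9 / 23.21 = 0.857 g/cm^3


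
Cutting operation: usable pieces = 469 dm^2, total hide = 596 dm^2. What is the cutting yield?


78.7%


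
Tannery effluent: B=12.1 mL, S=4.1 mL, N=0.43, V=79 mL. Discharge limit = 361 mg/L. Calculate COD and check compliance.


COD = 348.4 mg/L
Compliant: Yes


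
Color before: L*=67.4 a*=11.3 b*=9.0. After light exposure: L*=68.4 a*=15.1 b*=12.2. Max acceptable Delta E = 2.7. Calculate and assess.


Delta E = 5.07
Passes: No


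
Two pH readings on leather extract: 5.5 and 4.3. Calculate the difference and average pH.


Difference = 1.2
Average pH = 4.90


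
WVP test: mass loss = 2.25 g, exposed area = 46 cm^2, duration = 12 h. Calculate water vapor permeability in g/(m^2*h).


40.76 g/(m^2*h)


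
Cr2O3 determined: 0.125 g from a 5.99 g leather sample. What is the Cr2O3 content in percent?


2.09%

Cr2O3% = 0.125 / 5.99 x 100
Cr2O3% = 2.09%


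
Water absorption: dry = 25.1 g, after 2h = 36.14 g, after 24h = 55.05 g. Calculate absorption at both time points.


2h absorption = 44.0%
24h absorption = 119.3%

WA (2h) = (36.14 - 25.1) / 25.1 x 100 = 44.0%
WA (24h) = (55.05 - 25.1) / 25.1 x 100 = 119.3%


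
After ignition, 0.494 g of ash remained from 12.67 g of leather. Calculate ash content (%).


3.90%


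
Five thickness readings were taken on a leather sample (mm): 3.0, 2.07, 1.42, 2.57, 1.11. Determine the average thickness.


Sum = 3.0 + 2.07 + 1.42 + 2.57 + 1.11 = 10.17
Average = 10.17 / 5 = 2.03 mm


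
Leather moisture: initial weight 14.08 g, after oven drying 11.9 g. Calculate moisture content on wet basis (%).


15.5%

Moisture = 14.08 - 11.9 = 2.18 g
MC = 2.18 / 14.08 x 100 = 15.5%


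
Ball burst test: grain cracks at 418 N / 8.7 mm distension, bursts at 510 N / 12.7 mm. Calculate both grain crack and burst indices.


Crack index = 418 / 8.7 = 48.0 N/mm
Burst index = 510 / 12.7 = 40.2 N/mm
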